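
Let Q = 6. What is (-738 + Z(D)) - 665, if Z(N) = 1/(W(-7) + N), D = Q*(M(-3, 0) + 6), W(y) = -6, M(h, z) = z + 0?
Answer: -42089/30 ≈ -1403.0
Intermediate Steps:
M(h, z) = z
D = 36 (D = 6*(0 + 6) = 6*6 = 36)
Z(N) = 1/(-6 + N)
(-738 + Z(D)) - 665 = (-738 + 1/(-6 + 36)) - 665 = (-738 + 1/30) - 665 = -22139/30 - 665 = -42089/30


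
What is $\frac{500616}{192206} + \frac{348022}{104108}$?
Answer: $\frac{29752511765}{5002545562} \approx 5.9475$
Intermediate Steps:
$\frac{500616}{192206} + \frac{348022}{104108} = 500616 \cdot \frac{1}{192206} + 348022 \cdot \frac{1}{104108} = \frac{250308}{96103} + \frac{174011}{52054} = \frac{29752511765}{5002545562}$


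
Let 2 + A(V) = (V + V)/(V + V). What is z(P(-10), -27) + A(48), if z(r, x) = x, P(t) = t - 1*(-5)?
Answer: -28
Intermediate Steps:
P(t) = 5 + t (P(t) = t + 5 = 5 + t)
A(V) = -1 (A(V) = -2 + (V + V)/(V + V) = -2 + (2*V)/((2*V)) = -2 + (2*V)*(1/(2*V)) = -2 + 1 = -1)
z(P(-10), -27) + A(48) = -27 - 1 = -28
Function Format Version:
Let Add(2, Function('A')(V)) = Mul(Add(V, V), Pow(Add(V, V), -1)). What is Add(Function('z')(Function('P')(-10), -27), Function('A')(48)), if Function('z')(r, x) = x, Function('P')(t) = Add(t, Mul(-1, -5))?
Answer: -28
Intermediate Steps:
Function('P')(t) = Add(5, t) (Function('P')(t) = Add(t, 5) = Add(5, t))
Function('A')(V) = -1 (Function('A')(V) = Add(-2, Mul(Add(V, V), Pow(Add(V, V), -1))) = Add(-2, Mul(Mul(2, V), Pow(Mul(2, V), -1))) = Add(-2, Mul(Mul(2, V), Mul(Rational(1, 2), Pow(V, -1)))) = Add(-2, 1) = -1)
Add(Function('z')(Function('P')(-10), -27), Function('A')(48)) = Add(-27, -1) = -28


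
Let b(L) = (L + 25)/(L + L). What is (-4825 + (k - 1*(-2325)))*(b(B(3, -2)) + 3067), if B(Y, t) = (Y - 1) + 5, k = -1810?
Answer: -92600350/7 ≈ -1.3229e+7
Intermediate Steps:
B(Y, t) = 4 + Y (B(Y, t) = (-1 + Y) + 5 = 4 + Y)
b(L) = (25 + L)/(2*L) (b(L) = (25 + L)/((2*L)) = (25 + L)*(1/(2*L)) = (25 + L)/(2*L))
(-4825 + (k - 1*(-2325)))*(b(B(3, -2)) + 3067) = (-4825 + (-1810 - 1*(-2325)))*((25 + (4 + 3))/(2*(4 + 3)) + 3067) = (-4825 + (-1810 + 2325))*((½)*(25 + 7)/7 + 3067) = (-4825 + 515)*((½)*(⅐)*32 + 3067) = -4310*(16/7 + 3067) = -4310*21485/7 = -92600350/7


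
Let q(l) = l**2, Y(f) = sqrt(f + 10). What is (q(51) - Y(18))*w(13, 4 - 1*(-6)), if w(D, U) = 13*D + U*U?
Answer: 699669 - 538*sqrt(7) ≈ 6.9825e+5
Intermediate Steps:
w(D, U) = U**2 + 13*D (w(D, U) = 13*D + U**2 = U**2 + 13*D)
Y(f) = sqrt(10 + f)
(q(51) - Y(18))*w(13, 4 - 1*(-6)) = (51**2 - sqrt(10 + 18))*((4 - 1*(-6))**2 + 13*13) = (2601 - sqrt(28))*((4 + 6)**2 + 169) = (2601 - 2*sqrt(7))*(10**2 + 169) = (2601 - 2*sqrt(7))*(100 + 169) = (2601 - 2*sqrt(7))*269 = 699669 - 538*sqrt(7)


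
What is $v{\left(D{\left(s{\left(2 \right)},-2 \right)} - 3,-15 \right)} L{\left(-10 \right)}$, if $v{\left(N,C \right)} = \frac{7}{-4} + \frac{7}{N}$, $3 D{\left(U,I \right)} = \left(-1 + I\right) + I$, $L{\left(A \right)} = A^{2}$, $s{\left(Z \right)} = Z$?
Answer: $-325$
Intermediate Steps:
$D{\left(U,I \right)} = - \frac{1}{3} + \frac{2 I}{3}$ ($D{\left(U,I \right)} = \frac{\left(-1 + I\right) + I}{3} = \frac{-1 + 2 I}{3} = - \frac{1}{3} + \frac{2 I}{3}$)
$v{\left(N,C \right)} = - \frac{7}{4} + \frac{7}{N}$ ($v{\left(N,C \right)} = 7 \left(- \frac{1}{4}\right) + \frac{7}{N} = - \frac{7}{4} + \frac{7}{N}$)
$v{\left(D{\left(s{\left(2 \right)},-2 \right)} - 3,-15 \right)} L{\left(-10 \right)} = \left(- \frac{7}{4} + \frac{7}{\left(- \frac{1}{3} + \frac{2}{3} \left(-2\right)\right) - 3}\right) \left(-10\right)^{2} = \left(- \frac{7}{4} + \frac{7}{\left(- \frac{1}{3} - \frac{4}{3}\right) - 3}\right) 100 = \left(- \frac{7}{4} + \frac{7}{- \frac{5}{3} - 3}\right) 100 = \left(- \frac{7}{4} + \frac{7}{- \frac{14}{3}}\right) 100 = \left(- \frac{7}{4} + 7 \left(- \frac{3}{14}\right)\right) 100 = \left(- \frac{7}{4} - \frac{3}{2}\right) 100 = \left(- \frac{13}{4}\right) 100 = -325$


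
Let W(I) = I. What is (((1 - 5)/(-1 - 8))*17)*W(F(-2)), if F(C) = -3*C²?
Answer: -272/3 ≈ -90.667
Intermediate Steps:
(((1 - 5)/(-1 - 8))*17)*W(F(-2)) = (((1 - 5)/(-1 - 8))*17)*(-3*(-2)²) = (-4/(-9)*17)*(-3*4) = (-4*(-⅑)*17)*(-12) = ((4/9)*17)*(-12) = (68/9)*(-12) = -272/3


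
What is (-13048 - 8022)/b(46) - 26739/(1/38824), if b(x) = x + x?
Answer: -47753297591/46 ≈ -1.0381e+9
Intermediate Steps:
b(x) = 2*x
(-13048 - 8022)/b(46) - 26739/(1/38824) = (-13048 - 8022)/((2*46)) - 26739/(1/38824) = -21070/92 - 26739/1/38824 = -21070*1/92 - 26739*38824 = -10535/46 - 1038114936 = -47753297591/46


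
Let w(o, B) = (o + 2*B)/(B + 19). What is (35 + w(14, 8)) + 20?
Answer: 505/9 ≈ 56.111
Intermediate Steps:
w(o, B) = (o + 2*B)/(19 + B)
(35 + w(14, 8)) + 20 = (35 + (14 + 2*8)/(19 + 8)) + 20 = (35 + (14 + 16)/27) + 20 = (35 + (1/27)*30) + 20 = (35 + 10/9) + 20 = 325/9 + 20 = 505/9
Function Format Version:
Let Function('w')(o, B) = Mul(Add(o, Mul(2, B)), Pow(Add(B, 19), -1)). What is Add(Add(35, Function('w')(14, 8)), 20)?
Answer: Rational(505, 9) ≈ 56.111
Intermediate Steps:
Function('w')(o, B) = Mul(Pow(Add(19, B), -1), Add(o, Mul(2, B))) (Function('w')(o, B) = Mul(Add(o, Mul(2, B)), Pow(Add(19, B), -1)) = Mul(Pow(Add(19, B), -1), Add(o, Mul(2, B))))
Add(Add(35, Function('w')(14, 8)), 20) = Add(Add(35, Mul(Pow(Add(19, 8), -1), Add(14, Mul(2, 8)))), 20) = Add(Add(35, Mul(Pow(27, -1), Add(14, 16))), 20) = Add(Add(35, Mul(Rational(1, 27), 30)), 20) = Add(Add(35, Rational(10, 9)), 20) = Add(Rational(325, 9), 20) = Rational(505, 9)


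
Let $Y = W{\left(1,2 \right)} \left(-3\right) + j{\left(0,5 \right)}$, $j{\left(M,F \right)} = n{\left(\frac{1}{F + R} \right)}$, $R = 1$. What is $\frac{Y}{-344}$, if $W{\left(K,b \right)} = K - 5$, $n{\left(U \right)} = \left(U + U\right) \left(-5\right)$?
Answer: $- \frac{31}{1032} \approx -0.030039$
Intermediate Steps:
$n{\left(U \right)} = - 10 U$ ($n{\left(U \right)} = 2 U \left(-5\right) = - 10 U$)
$j{\left(M,F \right)} = - \frac{10}{1 + F}$ ($j{\left(M,F \right)} = - \frac{10}{F + 1} = - \frac{10}{1 + F}$)
$W{\left(K,b \right)} = -5 + K$ ($W{\left(K,b \right)} = K - 5 = -5 + K$)
$Y = \frac{31}{3}$ ($Y = \left(-5 + 1\right) \left(-3\right) - \frac{10}{1 + 5} = \left(-4\right) \left(-3\right) - \frac{10}{6} = 12 - \frac{5}{3} = \frac{31}{3} \approx 10.333$)
$\frac{Y}{-344} = \frac{31}{3 \left(-344\right)} = \frac{31}{3} \left(- \frac{1}{344}\right) = - \frac{31}{1032}$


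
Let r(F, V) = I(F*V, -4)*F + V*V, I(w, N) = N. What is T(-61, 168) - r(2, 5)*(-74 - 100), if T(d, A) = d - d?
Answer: 2958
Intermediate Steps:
r(F, V) = V**2 - 4*F (r(F, V) = -4*F + V*V = -4*F + V**2 = V**2 - 4*F)
T(d, A) = 0
T(-61, 168) - r(2, 5)*(-74 - 100) = 0 - (5**2 - 4*2)*(-74 - 100) = 0 - (25 - 8)*(-174) = 0 - 17*(-174) = 0 - 1*(-2958) = 0 + 2958 = 2958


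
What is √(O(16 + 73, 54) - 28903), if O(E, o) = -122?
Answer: 15*I*√129 ≈ 170.37*I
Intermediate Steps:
√(O(16 + 73, 54) - 28903) = √(-122 - 28903) = √(-29025) = 15*I*√129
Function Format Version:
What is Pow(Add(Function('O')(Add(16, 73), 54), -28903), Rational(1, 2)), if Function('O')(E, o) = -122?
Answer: Mul(15, I, Pow(129, Rational(1, 2))) ≈ Mul(170.37, I)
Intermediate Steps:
Pow(Add(Function('O')(Add(16, 73), 54), -28903), Rational(1, 2)) = Pow(Add(-122, -28903), Rational(1, 2)) = Pow(-29025, Rational(1, 2)) = Mul(15, I, Pow(129, Rational(1, 2)))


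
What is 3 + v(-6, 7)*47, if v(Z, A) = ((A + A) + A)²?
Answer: 20730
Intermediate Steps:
v(Z, A) = 9*A² (v(Z, A) = (2*A + A)² = (3*A)² = 9*A²)
3 + v(-6, 7)*47 = 3 + (9*7²)*47 = 3 + (9*49)*47 = 3 + 441*47 = 3 + 20727 = 20730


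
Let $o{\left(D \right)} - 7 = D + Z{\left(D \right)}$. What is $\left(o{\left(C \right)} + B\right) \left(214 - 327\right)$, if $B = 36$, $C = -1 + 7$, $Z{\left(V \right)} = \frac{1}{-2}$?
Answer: $- \frac{10961}{2} \approx -5480.5$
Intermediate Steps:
$Z{\left(V \right)} = - \frac{1}{2}$
$C = 6$
$o{\left(D \right)} = \frac{13}{2} + D$ ($o{\left(D \right)} = 7 + \left(D - \frac{1}{2}\right) = 7 + \left(- \frac{1}{2} + D\right) = \frac{13}{2} + D$)
$\left(o{\left(C \right)} + B\right) \left(214 - 327\right) = \left(\left(\frac{13}{2} + 6\right) + 36\right) \left(214 - 327\right) = \left(\frac{25}{2} + 36\right) \left(-113\right) = \frac{97}{2} \left(-113\right) = - \frac{10961}{2}$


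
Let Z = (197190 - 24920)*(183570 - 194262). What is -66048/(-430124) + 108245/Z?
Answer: 6080398419397/39612502907208 ≈ 0.15350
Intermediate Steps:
Z = -1841910840 (Z = 172270*(-10692) = -1841910840)
-66048/(-430124) + 108245/Z = -66048/(-430124) + 108245/(-1841910840) = -66048*(-1/430124) + 108245*(-1/1841910840) = 16512/107531 - 21649/368382168 = 6080398419397/39612502907208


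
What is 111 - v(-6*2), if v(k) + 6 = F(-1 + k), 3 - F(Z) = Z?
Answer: 101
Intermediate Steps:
F(Z) = 3 - Z
v(k) = -2 - k (v(k) = -6 + (3 - (-1 + k)) = -6 + (3 + (1 - k)) = -6 + (4 - k) = -2 - k)
111 - v(-6*2) = 111 - (-2 - (-6)*2) = 111 - (-2 - 1*(-12)) = 111 - (-2 + 12) = 111 - 1*10 = 111 - 10 = 101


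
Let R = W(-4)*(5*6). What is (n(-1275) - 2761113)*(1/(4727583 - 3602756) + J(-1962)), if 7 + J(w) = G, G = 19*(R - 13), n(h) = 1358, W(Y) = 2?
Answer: -2750362789282865/1124827 ≈ -2.4451e+9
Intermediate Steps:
R = 60 (R = 2*(5*6) = 2*30 = 60)
G = 893 (G = 19*(60 - 13) = 19*47 = 893)
J(w) = 886 (J(w) = -7 + 893 = 886)
(n(-1275) - 2761113)*(1/(4727583 - 3602756) + J(-1962)) = (1358 - 2761113)*(1/(4727583 - 3602756) + 886) = -2759755*(1/1124827 + 886) = -2759755*996596723/1124827 = -2750362789282865/1124827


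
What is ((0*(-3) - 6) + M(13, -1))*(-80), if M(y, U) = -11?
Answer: 1360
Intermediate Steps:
((0*(-3) - 6) + M(13, -1))*(-80) = ((0*(-3) - 6) - 11)*(-80) = ((0 - 6) - 11)*(-80) = (-6 - 11)*(-80) = -17*(-80) = 1360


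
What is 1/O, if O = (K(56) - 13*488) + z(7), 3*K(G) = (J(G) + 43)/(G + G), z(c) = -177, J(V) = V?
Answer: -112/730319 ≈ -0.00015336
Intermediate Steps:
K(G) = (43 + G)/(6*G) (K(G) = ((G + 43)/(G + G))/3 = ((43 + G)/((2*G)))/3 = ((43 + G)*(1/(2*G)))/3 = ((43 + G)/(2*G))/3 = (43 + G)/(6*G))
O = -730319/112 (O = ((⅙)*(43 + 56)/56 - 13*488) - 177 = ((⅙)*(1/56)*99 - 6344) - 177 = (33/112 - 6344) - 177 = -710495/112 - 177 = -730319/112 ≈ -6520.7)
1/O = 1/(-730319/112) = -112/730319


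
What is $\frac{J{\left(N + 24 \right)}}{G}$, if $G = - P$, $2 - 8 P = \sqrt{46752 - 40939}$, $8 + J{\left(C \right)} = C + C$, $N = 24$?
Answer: $\frac{1408}{5809} + \frac{704 \sqrt{5813}}{5809} \approx 9.4824$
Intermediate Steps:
$J{\left(C \right)} = -8 + 2 C$ ($J{\left(C \right)} = -8 + \left(C + C\right) = -8 + 2 C$)
$P = \frac{1}{4} - \frac{\sqrt{5813}}{8}$ ($P = \frac{1}{4} - \frac{\sqrt{46752 - 40939}}{8} = \frac{1}{4} - \frac{\sqrt{5813}}{8} \approx -9.2804$)
$G = - \frac{1}{4} + \frac{\sqrt{5813}}{8}$ ($G = - (\frac{1}{4} - \frac{\sqrt{5813}}{8}) = - \frac{1}{4} + \frac{\sqrt{5813}}{8} \approx 9.2804$)
$\frac{J{\left(N + 24 \right)}}{G} = \frac{-8 + 2 \left(24 + 24\right)}{- \frac{1}{4} + \frac{\sqrt{5813}}{8}} = \frac{-8 + 2 \cdot 48}{- \frac{1}{4} + \frac{\sqrt{5813}}{8}} = \frac{-8 + 96}{- \frac{1}{4} + \frac{\sqrt{5813}}{8}} = \frac{88}{- \frac{1}{4} + \frac{\sqrt{5813}}{8}}$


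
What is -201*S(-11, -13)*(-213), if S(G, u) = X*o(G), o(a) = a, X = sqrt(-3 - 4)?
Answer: -470943*I*sqrt(7) ≈ -1.246e+6*I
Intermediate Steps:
X = I*sqrt(7) (X = sqrt(-7) = I*sqrt(7) ≈ 2.6458*I)
S(G, u) = I*G*sqrt(7) (S(G, u) = (I*sqrt(7))*G = I*G*sqrt(7))
-201*S(-11, -13)*(-213) = -201*I*(-11)*sqrt(7)*(-213) = -(-2211)*I*sqrt(7)*(-213) = (2211*I*sqrt(7))*(-213) = -470943*I*sqrt(7)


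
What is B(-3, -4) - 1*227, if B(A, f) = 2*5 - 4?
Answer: -221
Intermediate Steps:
B(A, f) = 6 (B(A, f) = 10 - 4 = 6)
B(-3, -4) - 1*227 = 6 - 1*227 = 6 - 227 = -221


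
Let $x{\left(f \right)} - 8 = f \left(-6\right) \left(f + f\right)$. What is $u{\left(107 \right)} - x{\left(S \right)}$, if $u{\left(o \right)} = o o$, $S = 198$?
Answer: $481889$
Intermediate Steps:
$x{\left(f \right)} = 8 - 12 f^{2}$ ($x{\left(f \right)} = 8 + f \left(-6\right) \left(f + f\right) = 8 + - 6 f 2 f = 8 - 12 f^{2}$)
$u{\left(o \right)} = o^{2}$
$u{\left(107 \right)} - x{\left(S \right)} = 107^{2} - \left(8 - 12 \cdot 198^{2}\right) = 11449 - \left(8 - 470448\right) = 11449 - -470440 = 11449 + 470440 = 481889$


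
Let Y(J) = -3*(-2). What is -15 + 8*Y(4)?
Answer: 33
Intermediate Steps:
Y(J) = 6
-15 + 8*Y(4) = -15 + 8*6 = -15 + 48 = 33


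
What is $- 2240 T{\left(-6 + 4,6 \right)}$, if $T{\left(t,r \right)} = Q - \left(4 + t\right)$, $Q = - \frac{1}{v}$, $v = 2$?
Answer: $5600$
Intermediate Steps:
$Q = - \frac{1}{2} \approx -0.5$
$T{\left(t,r \right)} = - \frac{9}{2} - t$ ($T{\left(t,r \right)} = - \frac{1}{2} - \left(4 + t\right) = - \frac{9}{2} - t$)
$- 2240 T{\left(-6 + 4,6 \right)} = - 2240 \left(- \frac{9}{2} - \left(-6 + 4\right)\right) = - 2240 \left(- \frac{9}{2} - -2\right) = - 2240 \left(- \frac{9}{2} + 2\right) = \left(-2240\right) \left(- \frac{5}{2}\right) = 5600$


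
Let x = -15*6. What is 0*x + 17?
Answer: 17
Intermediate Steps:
x = -90
0*x + 17 = 0*(-90) + 17 = 0 + 17 = 17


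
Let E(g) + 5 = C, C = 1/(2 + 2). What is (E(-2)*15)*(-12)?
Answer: 855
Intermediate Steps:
C = ¼ (C = 1/4 = ¼ ≈ 0.25000)
E(g) = -19/4 (E(g) = -5 + ¼ = -19/4)
(E(-2)*15)*(-12) = -19/4*15*(-12) = -285/4*(-12) = 855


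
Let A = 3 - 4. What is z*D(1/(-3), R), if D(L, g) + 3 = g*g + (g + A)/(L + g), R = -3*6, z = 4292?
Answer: 76019904/55 ≈ 1.3822e+6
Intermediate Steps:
A = -1
R = -18
D(L, g) = -3 + g² + (-1 + g)/(L + g) (D(L, g) = -3 + (g*g + (g - 1)/(L + g)) = -3 + (g² + (-1 + g)/(L + g)) = -3 + g² + (-1 + g)/(L + g))
z*D(1/(-3), R) = 4292*((-1 + (-18)³ - 3/(-3) - 2*(-18) + (-18)²/(-3))/(1/(-3) - 18)) = 4292*((-1 - 5832 - 3*(-⅓) + 36 - ⅓*324)/(-⅓ - 18)) = 4292*((-1 - 5832 + 1 + 36 - 108)/(-55/3)) = 4292*(-3/55*(-5904)) = 4292*(17712/55) = 76019904/55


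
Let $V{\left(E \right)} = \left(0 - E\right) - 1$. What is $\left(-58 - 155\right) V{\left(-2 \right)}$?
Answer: $-213$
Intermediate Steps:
$V{\left(E \right)} = -1 - E$ ($V{\left(E \right)} = - E - 1 = -1 - E$)
$\left(-58 - 155\right) V{\left(-2 \right)} = \left(-58 - 155\right) \left(-1 - -2\right) = - 213 \left(-1 + 2\right) = \left(-213\right) 1 = -213$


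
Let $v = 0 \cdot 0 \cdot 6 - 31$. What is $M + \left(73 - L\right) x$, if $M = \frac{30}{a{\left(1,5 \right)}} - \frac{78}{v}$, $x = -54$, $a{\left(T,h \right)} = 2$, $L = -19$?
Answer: $- \frac{153465}{31} \approx -4950.5$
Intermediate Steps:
$v = -31$ ($v = 0 \cdot 6 - 31 = 0 - 31 = -31$)
$M = \frac{543}{31}$ ($M = \frac{30}{2} - \frac{78}{-31} = 30 \cdot \frac{1}{2} - - \frac{78}{31} = 15 + \frac{78}{31} = \frac{543}{31} \approx 17.516$)
$M + \left(73 - L\right) x = \frac{543}{31} + \left(73 - -19\right) \left(-54\right) = \frac{543}{31} + \left(73 + 19\right) \left(-54\right) = \frac{543}{31} + 92 \left(-54\right) = \frac{543}{31} - 4968 = - \frac{153465}{31}$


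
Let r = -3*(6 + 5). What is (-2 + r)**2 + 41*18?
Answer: 1963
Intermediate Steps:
r = -33 (r = -3*11 = -33)
(-2 + r)**2 + 41*18 = (-2 - 33)**2 + 41*18 = (-35)**2 + 738 = 1225 + 738 = 1963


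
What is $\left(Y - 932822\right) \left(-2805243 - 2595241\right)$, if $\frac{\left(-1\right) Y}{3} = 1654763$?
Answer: $31847253601724$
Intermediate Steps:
$Y = -4964289$ ($Y = \left(-3\right) 1654763 = -4964289$)
$\left(Y - 932822\right) \left(-2805243 - 2595241\right) = \left(-4964289 - 932822\right) \left(-2805243 - 2595241\right) = \left(-5897111\right) \left(-5400484\right) = 31847253601724$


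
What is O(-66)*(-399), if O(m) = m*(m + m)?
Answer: -3476088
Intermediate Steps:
O(m) = 2*m**2 (O(m) = m*(2*m) = 2*m**2)
O(-66)*(-399) = (2*(-66)**2)*(-399) = (2*4356)*(-399) = 8712*(-399) = -3476088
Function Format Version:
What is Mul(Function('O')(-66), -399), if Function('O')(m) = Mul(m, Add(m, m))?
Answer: -3476088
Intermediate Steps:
Function('O')(m) = Mul(2, Pow(m, 2)) (Function('O')(m) = Mul(m, Mul(2, m)) = Mul(2, Pow(m, 2)))
Mul(Function('O')(-66), -399) = Mul(Mul(2, Pow(-66, 2)), -399) = Mul(Mul(2, 4356), -399) = Mul(8712, -399) = -3476088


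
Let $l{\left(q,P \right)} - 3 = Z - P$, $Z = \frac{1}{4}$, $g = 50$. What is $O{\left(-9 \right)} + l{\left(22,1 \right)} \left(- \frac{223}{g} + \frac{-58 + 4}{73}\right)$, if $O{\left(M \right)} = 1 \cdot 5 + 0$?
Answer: $- \frac{97811}{14600} \approx -6.6994$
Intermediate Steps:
$Z = \frac{1}{4} \approx 0.25$
$O{\left(M \right)} = 5$ ($O{\left(M \right)} = 5 + 0 = 5$)
$l{\left(q,P \right)} = \frac{13}{4} - P$ ($l{\left(q,P \right)} = 3 - \left(- \frac{1}{4} + P\right) = \frac{13}{4} - P$)
$O{\left(-9 \right)} + l{\left(22,1 \right)} \left(- \frac{223}{g} + \frac{-58 + 4}{73}\right) = 5 + \left(\frac{13}{4} - 1\right) \left(- \frac{223}{50} + \frac{-58 + 4}{73}\right) = 5 + \left(\frac{13}{4} - 1\right) \left(\left(-223\right) \frac{1}{50} - \frac{54}{73}\right) = 5 + \frac{9 \left(- \frac{223}{50} - \frac{54}{73}\right)}{4} = 5 + \frac{9}{4} \left(- \frac{18979}{3650}\right) = 5 - \frac{170811}{14600} = - \frac{97811}{14600}$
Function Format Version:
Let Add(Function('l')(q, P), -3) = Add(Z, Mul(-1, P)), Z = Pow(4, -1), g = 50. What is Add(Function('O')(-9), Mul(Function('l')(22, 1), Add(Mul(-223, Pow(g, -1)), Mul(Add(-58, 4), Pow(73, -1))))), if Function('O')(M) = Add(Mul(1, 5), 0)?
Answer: Rational(-97811, 14600) ≈ -6.6994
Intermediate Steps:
Z = Rational(1, 4) ≈ 0.25000
Function('O')(M) = 5 (Function('O')(M) = Add(5, 0) = 5)
Function('l')(q, P) = Add(Rational(13, 4), Mul(-1, P)) (Function('l')(q, P) = Add(3, Add(Rational(1, 4), Mul(-1, P))) = Add(Rational(13, 4), Mul(-1, P)))
Add(Function('O')(-9), Mul(Function('l')(22, 1), Add(Mul(-223, Pow(g, -1)), Mul(Add(-58, 4), Pow(73, -1))))) = Add(5, Mul(Add(Rational(13, 4), Mul(-1, 1)), Add(Mul(-223, Pow(50, -1)), Mul(Add(-58, 4), Pow(73, -1))))) = Add(5, Mul(Add(Rational(13, 4), -1), Add(Mul(-223, Rational(1, 50)), Mul(-54, Rational(1, 73))))) = Add(5, Mul(Rational(9, 4), Add(Rational(-223, 50), Rational(-54, 73)))) = Add(5, Mul(Rational(9, 4), Rational(-18979, 3650))) = Add(5, Rational(-170811, 14600)) = Rational(-97811, 14600)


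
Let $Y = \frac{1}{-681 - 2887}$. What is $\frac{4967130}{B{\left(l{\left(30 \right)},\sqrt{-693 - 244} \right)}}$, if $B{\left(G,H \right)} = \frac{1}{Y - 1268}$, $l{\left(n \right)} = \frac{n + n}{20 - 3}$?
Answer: $- \frac{11236206862125}{1784} \approx -6.2983 \cdot 10^{9}$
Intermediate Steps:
$Y = - \frac{1}{3568}$ ($Y = \frac{1}{-3568} = - \frac{1}{3568} \approx -0.00028027$)
$l{\left(n \right)} = \frac{2 n}{17}$
$B{\left(G,H \right)} = - \frac{3568}{4524225}$ ($B{\left(G,H \right)} = \frac{1}{- \frac{1}{3568} - 1268} = \frac{1}{- \frac{4524225}{3568}} = - \frac{3568}{4524225}$)
$\frac{4967130}{B{\left(l{\left(30 \right)},\sqrt{-693 - 244} \right)}} = \frac{4967130}{- \frac{3568}{4524225}} = 4967130 \left(- \frac{4524225}{3568}\right) = - \frac{11236206862125}{1784}$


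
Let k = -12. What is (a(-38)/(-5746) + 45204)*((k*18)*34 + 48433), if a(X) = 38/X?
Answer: 627796861145/338 ≈ 1.8574e+9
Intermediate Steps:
(a(-38)/(-5746) + 45204)*((k*18)*34 + 48433) = ((38/(-38))/(-5746) + 45204)*(-12*18*34 + 48433) = ((38*(-1/38))*(-1/5746) + 45204)*(-216*34 + 48433) = (-1*(-1/5746) + 45204)*(-7344 + 48433) = (1/5746 + 45204)*41089 = (259742185/5746)*41089 = 627796861145/338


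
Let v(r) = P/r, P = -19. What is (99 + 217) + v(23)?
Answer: 7249/23 ≈ 315.17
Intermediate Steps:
v(r) = -19/r
(99 + 217) + v(23) = (99 + 217) - 19/23 = 316 - 19*1/23 = 316 - 19/23 = 7249/23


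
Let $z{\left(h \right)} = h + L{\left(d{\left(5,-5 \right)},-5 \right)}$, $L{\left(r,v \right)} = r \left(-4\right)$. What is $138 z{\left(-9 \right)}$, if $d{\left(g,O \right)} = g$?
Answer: $-4002$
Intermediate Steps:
$L{\left(r,v \right)} = - 4 r$
$z{\left(h \right)} = -20 + h$ ($z{\left(h \right)} = h - 20 = -20 + h$)
$138 z{\left(-9 \right)} = 138 \left(-20 - 9\right) = 138 \left(-29\right) = -4002$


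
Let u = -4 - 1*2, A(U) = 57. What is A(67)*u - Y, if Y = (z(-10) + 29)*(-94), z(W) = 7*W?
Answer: -4196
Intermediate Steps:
u = -6 (u = -4 - 2 = -6)
Y = 3854 (Y = (7*(-10) + 29)*(-94) = (-70 + 29)*(-94) = -41*(-94) = 3854)
A(67)*u - Y = 57*(-6) - 1*3854 = -342 - 3854 = -4196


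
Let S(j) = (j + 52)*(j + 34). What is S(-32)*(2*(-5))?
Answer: -400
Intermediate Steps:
S(j) = (34 + j)*(52 + j) (S(j) = (52 + j)*(34 + j) = (34 + j)*(52 + j))
S(-32)*(2*(-5)) = (1768 + (-32)² + 86*(-32))*(2*(-5)) = (1768 + 1024 - 2752)*(-10) = 40*(-10) = -400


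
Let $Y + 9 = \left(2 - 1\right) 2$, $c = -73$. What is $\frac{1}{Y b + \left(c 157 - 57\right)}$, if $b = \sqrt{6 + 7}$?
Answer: $- \frac{886}{10204899} + \frac{7 \sqrt{13}}{132663687} \approx -8.6631 \cdot 10^{-5}$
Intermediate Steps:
$Y = -7$ ($Y = -9 + \left(2 - 1\right) 2 = -9 + 1 \cdot 2 = -9 + 2 = -7$)
$b = \sqrt{13} \approx 3.6056$
$\frac{1}{Y b + \left(c 157 - 57\right)} = \frac{1}{- 7 \sqrt{13} - 11518} = \frac{1}{-11518 - 7 \sqrt{13}}$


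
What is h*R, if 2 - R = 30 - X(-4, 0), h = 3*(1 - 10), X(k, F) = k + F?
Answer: 864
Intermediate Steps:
X(k, F) = F + k
h = -27 (h = 3*(-9) = -27)
R = -32 (R = 2 - (30 - (0 - 4)) = 2 - (30 - 1*(-4)) = 2 - (30 + 4) = 2 - 1*34 = 2 - 34 = -32)
h*R = -27*(-32) = 864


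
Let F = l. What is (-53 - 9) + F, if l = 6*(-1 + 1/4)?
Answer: -133/2 ≈ -66.500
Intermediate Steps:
l = -9/2 (l = 6*(-1 + ¼) = 6*(-¾) = -9/2 ≈ -4.5000)
F = -9/2 ≈ -4.5000
(-53 - 9) + F = (-53 - 9) - 9/2 = -62 - 9/2 = -133/2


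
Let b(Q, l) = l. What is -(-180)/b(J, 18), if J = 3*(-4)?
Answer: 10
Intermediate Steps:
J = -12
-(-180)/b(J, 18) = -(-180)/18 = -1*(-10) = 10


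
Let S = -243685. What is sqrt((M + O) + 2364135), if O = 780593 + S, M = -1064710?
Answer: 3*sqrt(204037) ≈ 1355.1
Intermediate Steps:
O = 536908 (O = 780593 - 243685 = 536908)
sqrt((M + O) + 2364135) = sqrt((-1064710 + 536908) + 2364135) = sqrt(-527802 + 2364135) = sqrt(1836333) = 3*sqrt(204037)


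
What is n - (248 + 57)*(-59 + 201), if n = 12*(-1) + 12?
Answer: -43310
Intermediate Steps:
n = 0 (n = -12 + 12 = 0)
n - (248 + 57)*(-59 + 201) = 0 - (248 + 57)*(-59 + 201) = 0 - 305*142 = 0 - 1*43310 = 0 - 43310 = -43310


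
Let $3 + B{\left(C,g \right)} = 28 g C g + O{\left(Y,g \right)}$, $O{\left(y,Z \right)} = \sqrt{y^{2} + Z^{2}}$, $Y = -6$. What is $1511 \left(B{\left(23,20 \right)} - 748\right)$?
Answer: $388098839 + 3022 \sqrt{109} \approx 3.8813 \cdot 10^{8}$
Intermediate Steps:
$O{\left(y,Z \right)} = \sqrt{Z^{2} + y^{2}}$
$B{\left(C,g \right)} = -3 + \sqrt{36 + g^{2}} + 28 C g^{2}$ ($B{\left(C,g \right)} = -3 + \left(28 g C g + \sqrt{g^{2} + \left(-6\right)^{2}}\right) = -3 + \left(28 C g g + \sqrt{g^{2} + 36}\right) = -3 + \left(28 C g^{2} + \sqrt{36 + g^{2}}\right) = -3 + \left(\sqrt{36 + g^{2}} + 28 C g^{2}\right) = -3 + \sqrt{36 + g^{2}} + 28 C g^{2}$)
$1511 \left(B{\left(23,20 \right)} - 748\right) = 1511 \left(\left(-3 + \sqrt{36 + 20^{2}} + 28 \cdot 23 \cdot 20^{2}\right) - 748\right) = 1511 \left(\left(-3 + \sqrt{36 + 400} + 28 \cdot 23 \cdot 400\right) - 748\right) = 1511 \left(\left(-3 + \sqrt{436} + 257600\right) - 748\right) = 1511 \left(\left(-3 + 2 \sqrt{109} + 257600\right) - 748\right) = 1511 \left(\left(257597 + 2 \sqrt{109}\right) - 748\right) = 1511 \left(256849 + 2 \sqrt{109}\right) = 388098839 + 3022 \sqrt{109}$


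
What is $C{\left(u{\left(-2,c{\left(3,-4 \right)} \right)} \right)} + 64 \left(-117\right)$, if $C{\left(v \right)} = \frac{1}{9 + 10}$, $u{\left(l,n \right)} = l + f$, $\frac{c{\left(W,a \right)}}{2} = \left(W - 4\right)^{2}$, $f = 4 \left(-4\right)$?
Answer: $- \frac{142271}{19} \approx -7487.9$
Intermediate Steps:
$f = -16$
$c{\left(W,a \right)} = 2 \left(-4 + W\right)^{2}$ ($c{\left(W,a \right)} = 2 \left(W - 4\right)^{2} = 2 \left(-4 + W\right)^{2}$)
$u{\left(l,n \right)} = -16 + l$ ($u{\left(l,n \right)} = l - 16 = -16 + l$)
$C{\left(v \right)} = \frac{1}{19}$
$C{\left(u{\left(-2,c{\left(3,-4 \right)} \right)} \right)} + 64 \left(-117\right) = \frac{1}{19} + 64 \left(-117\right) = \frac{1}{19} - 7488 = - \frac{142271}{19}$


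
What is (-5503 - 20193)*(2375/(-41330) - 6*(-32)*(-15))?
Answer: 305866618640/4133 ≈ 7.4006e+7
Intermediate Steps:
(-5503 - 20193)*(2375/(-41330) - 6*(-32)*(-15)) = -25696*(2375*(-1/41330) + 192*(-15)) = -25696*(-475/8266 - 2880) = -25696*(-23806555/8266) = 305866618640/4133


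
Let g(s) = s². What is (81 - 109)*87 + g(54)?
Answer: 480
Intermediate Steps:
(81 - 109)*87 + g(54) = (81 - 109)*87 + 54² = -28*87 + 2916 = -2436 + 2916 = 480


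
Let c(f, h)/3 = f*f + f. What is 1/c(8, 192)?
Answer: 1/216 ≈ 0.0046296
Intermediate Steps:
c(f, h) = 3*f + 3*f² (c(f, h) = 3*(f*f + f) = 3*(f² + f) = 3*(f + f²) = 3*f + 3*f²)
1/c(8, 192) = 1/(3*8*(1 + 8)) = 1/(3*8*9) = 1/216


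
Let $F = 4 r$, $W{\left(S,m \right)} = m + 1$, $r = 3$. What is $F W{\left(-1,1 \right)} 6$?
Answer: $144$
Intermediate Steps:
$W{\left(S,m \right)} = 1 + m$
$F = 12$ ($F = 4 \cdot 3 = 12$)
$F W{\left(-1,1 \right)} 6 = 12 \left(1 + 1\right) 6 = 12 \cdot 2 \cdot 6 = 24 \cdot 6 = 144$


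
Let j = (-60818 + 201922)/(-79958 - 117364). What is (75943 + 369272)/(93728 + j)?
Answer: 43925357115/9247227656 ≈ 4.7501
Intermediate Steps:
j = -70552/98661 (j = 141104/(-197322) = 141104*(-1/197322) = -70552/98661 ≈ -0.71510)
(75943 + 369272)/(93728 + j) = (75943 + 369272)/(93728 - 70552/98661) = 445215/(9247227656/98661) = 445215*(98661/9247227656) = 43925357115/9247227656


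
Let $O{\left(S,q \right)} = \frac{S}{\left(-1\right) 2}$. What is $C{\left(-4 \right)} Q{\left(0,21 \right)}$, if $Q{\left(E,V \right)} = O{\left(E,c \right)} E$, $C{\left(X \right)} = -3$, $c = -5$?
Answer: $0$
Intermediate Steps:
$O{\left(S,q \right)} = - \frac{S}{2}$ ($O{\left(S,q \right)} = \frac{S}{-2} = S \left(- \frac{1}{2}\right) = - \frac{S}{2}$)
$Q{\left(E,V \right)} = - \frac{E^{2}}{2}$ ($Q{\left(E,V \right)} = - \frac{E}{2} E = - \frac{E^{2}}{2}$)
$C{\left(-4 \right)} Q{\left(0,21 \right)} = - 3 \left(- \frac{0^{2}}{2}\right) = - 3 \left(\left(- \frac{1}{2}\right) 0\right) = \left(-3\right) 0 = 0$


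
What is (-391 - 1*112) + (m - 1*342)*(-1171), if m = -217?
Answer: 654086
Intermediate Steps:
(-391 - 1*112) + (m - 1*342)*(-1171) = (-391 - 1*112) + (-217 - 1*342)*(-1171) = (-391 - 112) + (-217 - 342)*(-1171) = -503 - 559*(-1171) = -503 + 654589 = 654086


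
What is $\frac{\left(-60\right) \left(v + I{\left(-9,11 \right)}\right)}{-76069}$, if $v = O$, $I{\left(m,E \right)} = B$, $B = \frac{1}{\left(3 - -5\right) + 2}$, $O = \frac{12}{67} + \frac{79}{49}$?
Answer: $\frac{372558}{249734527} \approx 0.0014918$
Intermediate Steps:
$O = \frac{5881}{3283}$ ($O = 12 \cdot \frac{1}{67} + 79 \cdot \frac{1}{49} = \frac{12}{67} + \frac{79}{49} = \frac{5881}{3283} \approx 1.7913$)
$B = \frac{1}{10}$ ($B = \frac{1}{\left(3 + 5\right) + 2} = \frac{1}{8 + 2} = \frac{1}{10} \approx 0.1$)
$I{\left(m,E \right)} = \frac{1}{10}$
$v = \frac{5881}{3283} \approx 1.7913$
$\frac{\left(-60\right) \left(v + I{\left(-9,11 \right)}\right)}{-76069} = \frac{\left(-60\right) \left(\frac{5881}{3283} + \frac{1}{10}\right)}{-76069} = \left(-60\right) \frac{62093}{32830} \left(- \frac{1}{76069}\right) = \left(- \frac{372558}{3283}\right) \left(- \frac{1}{76069}\right) = \frac{372558}{249734527}$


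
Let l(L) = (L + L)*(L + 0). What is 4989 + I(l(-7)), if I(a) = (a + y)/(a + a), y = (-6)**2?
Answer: 488989/98 ≈ 4989.7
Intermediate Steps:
l(L) = 2*L**2 (l(L) = (2*L)*L = 2*L**2)
y = 36
I(a) = (36 + a)/(2*a) (I(a) = (a + 36)/(a + a) = (36 + a)/((2*a)) = (36 + a)*(1/(2*a)) = (36 + a)/(2*a))
4989 + I(l(-7)) = 4989 + (36 + 2*(-7)**2)/(2*((2*(-7)**2))) = 4989 + (36 + 2*49)/(2*((2*49))) = 4989 + (1/2)*(36 + 98)/98 = 4989 + (1/2)*(1/98)*134 = 4989 + 67/98 = 488989/98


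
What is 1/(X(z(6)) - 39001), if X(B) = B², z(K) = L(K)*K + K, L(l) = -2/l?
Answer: -1/38985 ≈ -2.5651e-5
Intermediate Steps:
z(K) = -2 + K (z(K) = (-2/K)*K + K = -2 + K)
1/(X(z(6)) - 39001) = 1/((-2 + 6)² - 39001) = 1/(4² - 39001) = 1/(16 - 39001) = 1/(-38985) = -1/38985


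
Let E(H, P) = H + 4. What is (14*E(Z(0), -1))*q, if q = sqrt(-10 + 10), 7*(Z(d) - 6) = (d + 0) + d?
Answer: 0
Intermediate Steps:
Z(d) = 6 + 2*d/7 (Z(d) = 6 + ((d + 0) + d)/7 = 6 + (d + d)/7 = 6 + (2*d)/7 = 6 + 2*d/7)
q = 0 (q = sqrt(0) = 0)
E(H, P) = 4 + H
(14*E(Z(0), -1))*q = (14*(4 + (6 + (2/7)*0)))*0 = (14*(4 + (6 + 0)))*0 = (14*(4 + 6))*0 = (14*10)*0 = 140*0 = 0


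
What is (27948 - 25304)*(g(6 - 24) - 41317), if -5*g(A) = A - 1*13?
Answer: -546128776/5 ≈ -1.0923e+8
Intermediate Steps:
g(A) = 13/5 - A/5 (g(A) = -(A - 1*13)/5 = -(A - 13)/5 = -(-13 + A)/5 = 13/5 - A/5)
(27948 - 25304)*(g(6 - 24) - 41317) = (27948 - 25304)*((13/5 - (6 - 24)/5) - 41317) = 2644*((13/5 - 1/5*(-18)) - 41317) = 2644*((13/5 + 18/5) - 41317) = 2644*(31/5 - 41317) = 2644*(-206554/5) = -546128776/5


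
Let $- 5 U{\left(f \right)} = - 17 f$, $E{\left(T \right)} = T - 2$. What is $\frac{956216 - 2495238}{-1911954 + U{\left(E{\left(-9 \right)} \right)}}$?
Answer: $\frac{7695110}{9559957} \approx 0.80493$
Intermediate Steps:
$E{\left(T \right)} = -2 + T$ ($E{\left(T \right)} = T - 2 = -2 + T$)
$U{\left(f \right)} = \frac{17 f}{5}$ ($U{\left(f \right)} = - \frac{\left(-17\right) f}{5} = \frac{17 f}{5}$)
$\frac{956216 - 2495238}{-1911954 + U{\left(E{\left(-9 \right)} \right)}} = \frac{956216 - 2495238}{-1911954 + \frac{17 \left(-2 - 9\right)}{5}} = - \frac{1539022}{-1911954 + \frac{17}{5} \left(-11\right)} = - \frac{1539022}{-1911954 - \frac{187}{5}} = - \frac{1539022}{- \frac{9559957}{5}} = \left(-1539022\right) \left(- \frac{5}{9559957}\right) = \frac{7695110}{9559957}$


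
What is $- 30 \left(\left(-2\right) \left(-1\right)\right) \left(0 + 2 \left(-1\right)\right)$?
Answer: $120$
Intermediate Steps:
$- 30 \left(\left(-2\right) \left(-1\right)\right) \left(0 + 2 \left(-1\right)\right) = \left(-30\right) 2 \left(0 - 2\right) = \left(-60\right) \left(-2\right) = 120$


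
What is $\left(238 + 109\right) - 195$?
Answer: $152$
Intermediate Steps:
$\left(238 + 109\right) - 195 = 347 - 195 = 152$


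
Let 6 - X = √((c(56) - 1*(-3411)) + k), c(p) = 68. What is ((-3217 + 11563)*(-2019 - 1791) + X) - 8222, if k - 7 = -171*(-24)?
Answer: -31806476 - √7590 ≈ -3.1807e+7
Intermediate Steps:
k = 4111 (k = 7 - 171*(-24) = 7 + 4104 = 4111)
X = 6 - √7590 (X = 6 - √((68 - 1*(-3411)) + 4111) = 6 - √((68 + 3411) + 4111) = 6 - √(3479 + 4111) = 6 - √7590 ≈ -81.121)
((-3217 + 11563)*(-2019 - 1791) + X) - 8222 = ((-3217 + 11563)*(-2019 - 1791) + (6 - √7590)) - 8222 = (8346*(-3810) + (6 - √7590)) - 8222 = (-31798260 + (6 - √7590)) - 8222 = (-31798254 - √7590) - 8222 = -31806476 - √7590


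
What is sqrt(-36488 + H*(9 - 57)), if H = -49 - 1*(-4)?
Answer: 2*I*sqrt(8582) ≈ 185.28*I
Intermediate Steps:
H = -45 (H = -49 + 4 = -45)
sqrt(-36488 + H*(9 - 57)) = sqrt(-36488 - 45*(9 - 57)) = sqrt(-36488 - 45*(-48)) = sqrt(-36488 + 2160) = sqrt(-34328) = 2*I*sqrt(8582)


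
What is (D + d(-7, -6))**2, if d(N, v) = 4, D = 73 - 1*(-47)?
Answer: 15376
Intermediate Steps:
D = 120 (D = 73 + 47 = 120)
(D + d(-7, -6))**2 = (120 + 4)**2 = 124**2 = 15376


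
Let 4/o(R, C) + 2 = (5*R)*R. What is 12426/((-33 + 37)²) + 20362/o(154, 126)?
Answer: 4828976685/8 ≈ 6.0362e+8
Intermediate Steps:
o(R, C) = 4/(-2 + 5*R²) (o(R, C) = 4/(-2 + (5*R)*R) = 4/(-2 + 5*R²))
12426/((-33 + 37)²) + 20362/o(154, 126) = 12426/((-33 + 37)²) + 20362/((4/(-2 + 5*154²))) = 12426/(4²) + 20362/((4/(-2 + 5*23716))) = 12426/16 + 20362/((4/(-2 + 118580))) = 12426*(1/16) + 20362/((4/118578)) = 6213/8 + 20362/((4*(1/118578))) = 6213/8 + 20362/(2/59289) = 6213/8 + 20362*(59289/2) = 6213/8 + 603621309 = 4828976685/8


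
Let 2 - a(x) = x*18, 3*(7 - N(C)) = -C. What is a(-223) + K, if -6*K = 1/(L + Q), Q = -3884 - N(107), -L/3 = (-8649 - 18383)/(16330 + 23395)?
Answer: 3756704686509/935434424 ≈ 4016.0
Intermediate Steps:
N(C) = 7 + C/3 (N(C) = 7 - (-1)*C/3 = 7 + C/3)
L = 81096/39725 (L = -3*(-8649 - 18383)/(16330 + 23395) = -(-81096)/39725 = -3*(-27032/39725) = 81096/39725 ≈ 2.0414)
a(x) = 2 - 18*x (a(x) = 2 - x*18 = 2 - 18*x)
Q = -11780/3 (Q = -3884 - (7 + (⅓)*107) = -3884 - (7 + 107/3) = -3884 - 1*128/3 = -3884 - 128/3 = -11780/3 ≈ -3926.7)
K = 39725/935434424 (K = -1/(6*(81096/39725 - 11780/3)) = -1/(6*(-467717212/119175)) = -⅙*(-119175/467717212) = 39725/935434424 ≈ 4.2467e-5)
a(-223) + K = (2 - 18*(-223)) + 39725/935434424 = (2 + 4014) + 39725/935434424 = 4016 + 39725/935434424 = 3756704686509/935434424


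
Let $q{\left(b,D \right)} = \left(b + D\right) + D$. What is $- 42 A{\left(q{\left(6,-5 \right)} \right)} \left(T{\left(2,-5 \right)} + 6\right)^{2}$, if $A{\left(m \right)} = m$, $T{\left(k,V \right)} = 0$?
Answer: $6048$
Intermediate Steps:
$q{\left(b,D \right)} = b + 2 D$ ($q{\left(b,D \right)} = \left(D + b\right) + D = b + 2 D$)
$- 42 A{\left(q{\left(6,-5 \right)} \right)} \left(T{\left(2,-5 \right)} + 6\right)^{2} = - 42 \left(6 + 2 \left(-5\right)\right) \left(0 + 6\right)^{2} = - 42 \left(6 - 10\right) 6^{2} = \left(-42\right) \left(-4\right) 36 = 168 \cdot 36 = 6048$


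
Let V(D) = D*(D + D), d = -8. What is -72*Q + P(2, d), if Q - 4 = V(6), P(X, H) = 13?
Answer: -5459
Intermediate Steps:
V(D) = 2*D² (V(D) = D*(2*D) = 2*D²)
Q = 76 (Q = 4 + 2*6² = 4 + 2*36 = 4 + 72 = 76)
-72*Q + P(2, d) = -72*76 + 13 = -5472 + 13 = -5459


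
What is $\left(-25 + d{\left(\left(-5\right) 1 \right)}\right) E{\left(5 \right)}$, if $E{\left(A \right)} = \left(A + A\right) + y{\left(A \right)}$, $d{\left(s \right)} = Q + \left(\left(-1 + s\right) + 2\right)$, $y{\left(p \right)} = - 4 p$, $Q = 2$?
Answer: $270$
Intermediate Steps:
$d{\left(s \right)} = 3 + s$ ($d{\left(s \right)} = 2 + \left(\left(-1 + s\right) + 2\right) = 2 + \left(1 + s\right) = 3 + s$)
$E{\left(A \right)} = - 2 A$ ($E{\left(A \right)} = \left(A + A\right) - 4 A = 2 A - 4 A = - 2 A$)
$\left(-25 + d{\left(\left(-5\right) 1 \right)}\right) E{\left(5 \right)} = \left(-25 + \left(3 - 5\right)\right) \left(\left(-2\right) 5\right) = \left(-25 + \left(3 - 5\right)\right) \left(-10\right) = \left(-25 - 2\right) \left(-10\right) = \left(-27\right) \left(-10\right) = 270$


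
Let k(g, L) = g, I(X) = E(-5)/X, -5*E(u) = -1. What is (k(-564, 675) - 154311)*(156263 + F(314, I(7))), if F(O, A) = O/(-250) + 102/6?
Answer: -24203670477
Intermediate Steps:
E(u) = ⅕ (E(u) = -⅕*(-1) = ⅕)
I(X) = 1/(5*X)
F(O, A) = 17 - O/250 (F(O, A) = O*(-1/250) + 102*(⅙) = -O/250 + 17 = 17 - O/250)
(k(-564, 675) - 154311)*(156263 + F(314, I(7))) = (-564 - 154311)*(156263 + (17 - 1/250*314)) = -154875*(156263 + (17 - 157/125)) = -154875*(156263 + 1968/125) = -154875*19534843/125 = -24203670477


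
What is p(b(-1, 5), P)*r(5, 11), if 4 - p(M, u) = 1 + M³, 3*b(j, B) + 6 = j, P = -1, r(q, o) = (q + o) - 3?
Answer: 5512/27 ≈ 204.15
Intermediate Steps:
r(q, o) = -3 + o + q (r(q, o) = (o + q) - 3 = -3 + o + q)
b(j, B) = -2 + j/3
p(M, u) = 3 - M³ (p(M, u) = 4 - (1 + M³) = 4 + (-1 - M³) = 3 - M³)
p(b(-1, 5), P)*r(5, 11) = (3 - (-2 + (⅓)*(-1))³)*(-3 + 11 + 5) = (3 - (-2 - ⅓)³)*13 = (3 - (-7/3)³)*13 = (3 - 1*(-343/27))*13 = (3 + 343/27)*13 = (424/27)*13 = 5512/27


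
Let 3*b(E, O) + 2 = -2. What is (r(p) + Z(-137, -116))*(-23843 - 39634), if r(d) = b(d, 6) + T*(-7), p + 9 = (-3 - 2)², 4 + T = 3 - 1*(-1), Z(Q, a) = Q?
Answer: 8780985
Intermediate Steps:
b(E, O) = -4/3 (b(E, O) = -⅔ + (⅓)*(-2) = -⅔ - ⅔ = -4/3)
T = 0 (T = -4 + (3 - 1*(-1)) = -4 + (3 + 1) = -4 + 4 = 0)
p = 16 (p = -9 + (-3 - 2)² = -9 + (-5)² = -9 + 25 = 16)
r(d) = -4/3 (r(d) = -4/3 + 0*(-7) = -4/3 + 0 = -4/3)
(r(p) + Z(-137, -116))*(-23843 - 39634) = (-4/3 - 137)*(-23843 - 39634) = -415/3*(-63477) = 8780985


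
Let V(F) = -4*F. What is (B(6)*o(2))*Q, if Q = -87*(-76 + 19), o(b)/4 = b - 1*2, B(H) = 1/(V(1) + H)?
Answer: 0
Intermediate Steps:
B(H) = 1/(-4 + H) (B(H) = 1/(-4*1 + H) = 1/(-4 + H))
o(b) = -8 + 4*b (o(b) = 4*(b - 1*2) = 4*(b - 2) = 4*(-2 + b) = -8 + 4*b)
Q = 4959 (Q = -87*(-57) = 4959)
(B(6)*o(2))*Q = ((-8 + 4*2)/(-4 + 6))*4959 = ((-8 + 8)/2)*4959 = ((½)*0)*4959 = 0*4959 = 0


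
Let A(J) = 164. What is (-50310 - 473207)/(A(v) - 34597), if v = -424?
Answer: 523517/34433 ≈ 15.204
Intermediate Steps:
(-50310 - 473207)/(A(v) - 34597) = (-50310 - 473207)/(164 - 34597) = -523517/(-34433) = -523517*(-1/34433) = 523517/34433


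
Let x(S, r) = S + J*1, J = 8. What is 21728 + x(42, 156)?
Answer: 21778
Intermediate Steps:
x(S, r) = 8 + S (x(S, r) = S + 8*1 = S + 8 = 8 + S)
21728 + x(42, 156) = 21728 + (8 + 42) = 21728 + 50 = 21778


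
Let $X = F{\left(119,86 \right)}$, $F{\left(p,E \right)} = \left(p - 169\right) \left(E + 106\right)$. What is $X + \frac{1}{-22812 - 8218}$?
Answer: $- \frac{297888001}{31030} \approx -9600.0$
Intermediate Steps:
$F{\left(p,E \right)} = \left(-169 + p\right) \left(106 + E\right)$
$X = -9600$ ($X = -17914 - 14534 + 106 \cdot 119 + 86 \cdot 119 = -17914 - 14534 + 12614 + 10234 = -9600$)
$X + \frac{1}{-22812 - 8218} = -9600 + \frac{1}{-22812 - 8218} = -9600 + \frac{1}{-31030} = -9600 - \frac{1}{31030} = - \frac{297888001}{31030}$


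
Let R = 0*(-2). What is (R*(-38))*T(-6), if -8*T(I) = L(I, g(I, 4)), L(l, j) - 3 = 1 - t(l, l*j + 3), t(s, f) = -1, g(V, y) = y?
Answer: 0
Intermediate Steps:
R = 0
L(l, j) = 5 (L(l, j) = 3 + (1 - 1*(-1)) = 3 + (1 + 1) = 3 + 2 = 5)
T(I) = -5/8 (T(I) = -⅛*5 = -5/8)
(R*(-38))*T(-6) = (0*(-38))*(-5/8) = 0*(-5/8) = 0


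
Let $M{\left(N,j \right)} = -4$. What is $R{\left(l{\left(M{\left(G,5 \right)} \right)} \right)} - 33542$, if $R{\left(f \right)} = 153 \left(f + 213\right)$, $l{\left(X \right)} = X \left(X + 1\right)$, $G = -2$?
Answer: $883$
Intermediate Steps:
$l{\left(X \right)} = X \left(1 + X\right)$
$R{\left(f \right)} = 32589 + 153 f$ ($R{\left(f \right)} = 153 \left(213 + f\right) = 32589 + 153 f$)
$R{\left(l{\left(M{\left(G,5 \right)} \right)} \right)} - 33542 = \left(32589 + 153 \left(- 4 \left(1 - 4\right)\right)\right) - 33542 = \left(32589 + 153 \left(\left(-4\right) \left(-3\right)\right)\right) - 33542 = \left(32589 + 153 \cdot 12\right) - 33542 = \left(32589 + 1836\right) - 33542 = 34425 - 33542 = 883$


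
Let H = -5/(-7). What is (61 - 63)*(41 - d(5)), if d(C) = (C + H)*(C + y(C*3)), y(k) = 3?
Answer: 66/7 ≈ 9.4286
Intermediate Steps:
H = 5/7 (H = -5*(-⅐) = 5/7 ≈ 0.71429)
d(C) = (3 + C)*(5/7 + C) (d(C) = (C + 5/7)*(C + 3) = (5/7 + C)*(3 + C) = (3 + C)*(5/7 + C))
(61 - 63)*(41 - d(5)) = (61 - 63)*(41 - (15/7 + 5² + (26/7)*5)) = -2*(41 - (15/7 + 25 + 130/7)) = -2*(41 - 1*320/7) = -2*(41 - 320/7) = -2*(-33/7) = 66/7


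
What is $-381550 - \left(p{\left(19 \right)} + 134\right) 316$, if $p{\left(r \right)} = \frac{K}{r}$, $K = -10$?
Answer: $- \frac{8050826}{19} \approx -4.2373 \cdot 10^{5}$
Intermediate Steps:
$p{\left(r \right)} = - \frac{10}{r}$
$-381550 - \left(p{\left(19 \right)} + 134\right) 316 = -381550 - \left(- \frac{10}{19} + 134\right) 316 = -381550 - \frac{2536}{19} \cdot 316 = -381550 - \frac{801376}{19} = - \frac{8050826}{19}$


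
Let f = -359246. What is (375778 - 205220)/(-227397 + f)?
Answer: -170558/586643 ≈ -0.29074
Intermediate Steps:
(375778 - 205220)/(-227397 + f) = (375778 - 205220)/(-227397 - 359246) = 170558/(-586643) = 170558*(-1/586643) = -170558/586643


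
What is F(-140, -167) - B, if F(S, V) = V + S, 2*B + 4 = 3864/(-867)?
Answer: -87501/289 ≈ -302.77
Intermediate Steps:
B = -1222/289 (B = -2 + (3864/(-867))/2 = -2 + (3864*(-1/867))/2 = -2 + (½)*(-1288/289) = -2 - 644/289 = -1222/289 ≈ -4.2284)
F(S, V) = S + V
F(-140, -167) - B = (-140 - 167) - 1*(-1222/289) = -307 + 1222/289 = -87501/289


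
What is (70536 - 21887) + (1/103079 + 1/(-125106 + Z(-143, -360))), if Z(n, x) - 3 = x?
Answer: 629158085492857/12932600577 ≈ 48649.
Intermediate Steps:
Z(n, x) = 3 + x
(70536 - 21887) + (1/103079 + 1/(-125106 + Z(-143, -360))) = (70536 - 21887) + (1/103079 + 1/(-125106 + (3 - 360))) = 48649 + (1/103079 + 1/(-125106 - 357)) = 48649 + (1/103079 + 1/(-125463)) = 48649 + (1/103079 - 1/125463) = 48649 + 22384/12932600577 = 629158085492857/12932600577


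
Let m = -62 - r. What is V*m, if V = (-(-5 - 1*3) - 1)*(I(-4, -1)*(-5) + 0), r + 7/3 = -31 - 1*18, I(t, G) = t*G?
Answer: 4480/3 ≈ 1493.3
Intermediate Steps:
I(t, G) = G*t
r = -154/3 (r = -7/3 + (-31 - 1*18) = -7/3 + (-31 - 18) = -7/3 - 49 = -154/3 ≈ -51.333)
V = -140 (V = (-(-5 - 1*3) - 1)*(-1*(-4)*(-5) + 0) = (-(-5 - 3) - 1)*(4*(-5) + 0) = (-1*(-8) - 1)*(-20 + 0) = (8 - 1)*(-20) = 7*(-20) = -140)
m = -32/3 (m = -62 - 1*(-154/3) = -62 + 154/3 = -32/3 ≈ -10.667)
V*m = -140*(-32/3) = 4480/3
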